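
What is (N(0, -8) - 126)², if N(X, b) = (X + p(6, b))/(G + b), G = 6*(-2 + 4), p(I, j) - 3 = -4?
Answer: 255025/16 ≈ 15939.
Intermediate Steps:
p(I, j) = -1 (p(I, j) = 3 - 4 = -1)
G = 12 (G = 6*2 = 12)
N(X, b) = (-1 + X)/(12 + b) (N(X, b) = (X - 1)/(12 + b) = (-1 + X)/(12 + b))
(N(0, -8) - 126)² = ((-1 + 0)/(12 - 8) - 126)² = (-1/4 - 126)² = ((¼)*(-1) - 126)² = (-¼ - 126)² = (-505/4)² = 255025/16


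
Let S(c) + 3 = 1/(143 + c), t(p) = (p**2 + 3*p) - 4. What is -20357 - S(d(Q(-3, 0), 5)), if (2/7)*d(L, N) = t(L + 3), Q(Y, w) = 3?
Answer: -6472573/318 ≈ -20354.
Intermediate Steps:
t(p) = -4 + p**2 + 3*p
d(L, N) = 35/2 + 7*(3 + L)**2/2 + 21*L/2 (d(L, N) = 7*(-4 + (L + 3)**2 + 3*(L + 3))/2 = 7*(-4 + (3 + L)**2 + 3*(3 + L))/2 = 7*(-4 + (3 + L)**2 + (9 + 3*L))/2 = 7*(5 + (3 + L)**2 + 3*L)/2 = 35/2 + 7*(3 + L)**2/2 + 21*L/2)
S(c) = -3 + 1/(143 + c)
-20357 - S(d(Q(-3, 0), 5)) = -20357 - (-428 - 3*(49 + (7/2)*3**2 + (63/2)*3))/(143 + (49 + (7/2)*3**2 + (63/2)*3)) = -20357 - (-428 - 3*(49 + (7/2)*9 + 189/2))/(143 + (49 + (7/2)*9 + 189/2)) = -20357 - (-428 - 3*(49 + 63/2 + 189/2))/(143 + (49 + 63/2 + 189/2)) = -20357 - (-428 - 3*175)/(143 + 175) = -20357 - (-428 - 525)/318 = -20357 - (-953)/318 = -20357 - 1*(-953/318) = -20357 + 953/318 = -6472573/318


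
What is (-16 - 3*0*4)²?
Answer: 256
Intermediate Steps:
(-16 - 3*0*4)² = (-16 + 0*4)² = (-16 + 0)² = (-16)² = 256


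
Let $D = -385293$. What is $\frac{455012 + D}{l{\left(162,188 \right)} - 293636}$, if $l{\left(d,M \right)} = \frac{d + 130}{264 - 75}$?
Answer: $- \frac{13176891}{55496912} \approx -0.23743$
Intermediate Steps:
$l{\left(d,M \right)} = \frac{130}{189} + \frac{d}{189}$ ($l{\left(d,M \right)} = \frac{130 + d}{189} = \left(130 + d\right) \frac{1}{189} = \frac{130}{189} + \frac{d}{189}$)
$\frac{455012 + D}{l{\left(162,188 \right)} - 293636} = \frac{455012 - 385293}{\left(\frac{130}{189} + \frac{1}{189} \cdot 162\right) - 293636} = \frac{69719}{\left(\frac{130}{189} + \frac{6}{7}\right) - 293636} = \frac{69719}{\frac{292}{189} - 293636} = \frac{69719}{- \frac{55496912}{189}} = 69719 \left(- \frac{189}{55496912}\right) = - \frac{13176891}{55496912}$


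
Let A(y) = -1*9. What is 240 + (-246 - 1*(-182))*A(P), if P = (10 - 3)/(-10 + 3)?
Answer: 816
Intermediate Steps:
P = -1 (P = 7/(-7) = 7*(-⅐) = -1)
A(y) = -9
240 + (-246 - 1*(-182))*A(P) = 240 + (-246 - 1*(-182))*(-9) = 240 + (-246 + 182)*(-9) = 240 - 64*(-9) = 240 + 576 = 816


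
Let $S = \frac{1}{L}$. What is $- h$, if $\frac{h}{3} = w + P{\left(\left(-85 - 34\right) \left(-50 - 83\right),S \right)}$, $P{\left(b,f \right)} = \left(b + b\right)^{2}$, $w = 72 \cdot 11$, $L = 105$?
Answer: $-3005929524$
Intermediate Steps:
$w = 792$
$S = \frac{1}{105} \approx 0.0095238$
$P{\left(b,f \right)} = 4 b^{2}$ ($P{\left(b,f \right)} = \left(2 b\right)^{2} = 4 b^{2}$)
$h = 3005929524$ ($h = 3 \left(792 + 4 \left(\left(-85 - 34\right) \left(-50 - 83\right)\right)^{2}\right) = 3 \left(792 + 4 \left(\left(-119\right) \left(-133\right)\right)^{2}\right) = 3 \left(792 + 4 \cdot 15827^{2}\right) = 3 \left(792 + 4 \cdot 250493929\right) = 3 \left(792 + 1001975716\right) = 3 \cdot 1001976508 = 3005929524$)
$- h = \left(-1\right) 3005929524 = -3005929524$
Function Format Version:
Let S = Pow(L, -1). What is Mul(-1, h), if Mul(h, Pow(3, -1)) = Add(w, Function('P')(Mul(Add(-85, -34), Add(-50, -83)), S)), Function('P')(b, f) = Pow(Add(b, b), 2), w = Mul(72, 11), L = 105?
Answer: -3005929524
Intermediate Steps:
w = 792
S = Rational(1, 105) (S = Pow(105, -1) = Rational(1, 105) ≈ 0.0095238)
Function('P')(b, f) = Mul(4, Pow(b, 2)) (Function('P')(b, f) = Pow(Mul(2, b), 2) = Mul(4, Pow(b, 2)))
h = 3005929524 (h = Mul(3, Add(792, Mul(4, Pow(Mul(Add(-85, -34), Add(-50, -83)), 2)))) = Mul(3, Add(792, Mul(4, Pow(Mul(-119, -133), 2)))) = Mul(3, Add(792, Mul(4, Pow(15827, 2)))) = Mul(3, Add(792, Mul(4, 250493929))) = Mul(3, Add(792, 1001975716)) = Mul(3, 1001976508) = 3005929524)
Mul(-1, h) = Mul(-1, 3005929524) = -3005929524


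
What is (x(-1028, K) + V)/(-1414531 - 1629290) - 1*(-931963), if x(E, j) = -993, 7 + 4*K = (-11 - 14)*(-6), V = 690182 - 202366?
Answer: 2836728063800/3043821 ≈ 9.3196e+5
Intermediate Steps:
V = 487816
K = 143/4 (K = -7/4 + ((-11 - 14)*(-6))/4 = -7/4 + (-25*(-6))/4 = -7/4 + (¼)*150 = -7/4 + 75/2 = 143/4 ≈ 35.750)
(x(-1028, K) + V)/(-1414531 - 1629290) - 1*(-931963) = (-993 + 487816)/(-1414531 - 1629290) - 1*(-931963) = 486823/(-3043821) + 931963 = 486823*(-1/3043821) + 931963 = -486823/3043821 + 931963 = 2836728063800/3043821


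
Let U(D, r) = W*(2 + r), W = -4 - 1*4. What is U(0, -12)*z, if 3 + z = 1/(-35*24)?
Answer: -5042/21 ≈ -240.10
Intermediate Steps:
W = -8 (W = -4 - 4 = -8)
z = -2521/840 (z = -3 + 1/(-35*24) = -3 - 1/35*1/24 = -3 - 1/840 = -2521/840 ≈ -3.0012)
U(D, r) = -16 - 8*r (U(D, r) = -8*(2 + r) = -16 - 8*r)
U(0, -12)*z = (-16 - 8*(-12))*(-2521/840) = (-16 + 96)*(-2521/840) = 80*(-2521/840) = -5042/21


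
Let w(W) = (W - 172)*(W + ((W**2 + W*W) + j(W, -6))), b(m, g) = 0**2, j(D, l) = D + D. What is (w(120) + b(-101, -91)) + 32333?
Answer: -1483987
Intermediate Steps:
j(D, l) = 2*D
b(m, g) = 0
w(W) = (-172 + W)*(2*W**2 + 3*W) (w(W) = (W - 172)*(W + ((W**2 + W*W) + 2*W)) = (-172 + W)*(W + ((W**2 + W**2) + 2*W)) = (-172 + W)*(W + (2*W**2 + 2*W)) = (-172 + W)*(W + (2*W + 2*W**2)) = (-172 + W)*(2*W**2 + 3*W))
(w(120) + b(-101, -91)) + 32333 = (120*(-516 - 341*120 + 2*120**2) + 0) + 32333 = (120*(-516 - 40920 + 2*14400) + 0) + 32333 = (120*(-516 - 40920 + 28800) + 0) + 32333 = (120*(-12636) + 0) + 32333 = (-1516320 + 0) + 32333 = -1516320 + 32333 = -1483987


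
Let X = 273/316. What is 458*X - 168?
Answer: 35973/158 ≈ 227.68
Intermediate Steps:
X = 273/316 (X = 273*(1/316) = 273/316 ≈ 0.86392)
458*X - 168 = 458*(273/316) - 168 = 62517/158 - 168 = 35973/158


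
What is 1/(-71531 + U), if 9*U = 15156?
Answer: -1/69847 ≈ -1.4317e-5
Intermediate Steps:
U = 1684 (U = (1/9)*15156 = 1684)
1/(-71531 + U) = 1/(-71531 + 1684) = 1/(-69847) = -1/69847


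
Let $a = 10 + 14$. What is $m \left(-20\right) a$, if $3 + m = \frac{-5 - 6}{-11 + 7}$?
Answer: $120$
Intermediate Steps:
$a = 24$
$m = - \frac{1}{4}$ ($m = -3 + \frac{-5 - 6}{-11 + 7} = -3 - \frac{11}{-4} = -3 - - \frac{11}{4} = -3 + \frac{11}{4} = - \frac{1}{4} \approx -0.25$)
$m \left(-20\right) a = \left(- \frac{1}{4}\right) \left(-20\right) 24 = 5 \cdot 24 = 120$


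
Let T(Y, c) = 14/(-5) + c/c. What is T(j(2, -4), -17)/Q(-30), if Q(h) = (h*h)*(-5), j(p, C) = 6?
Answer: 1/2500 ≈ 0.00040000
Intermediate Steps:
T(Y, c) = -9/5 (T(Y, c) = 14*(-⅕) + 1 = -14/5 + 1 = -9/5)
Q(h) = -5*h² (Q(h) = h²*(-5) = -5*h²)
T(j(2, -4), -17)/Q(-30) = -9/(5*((-5*(-30)²))) = -9/(5*((-5*900))) = -9/5/(-4500) = -9/5*(-1/4500) = 1/2500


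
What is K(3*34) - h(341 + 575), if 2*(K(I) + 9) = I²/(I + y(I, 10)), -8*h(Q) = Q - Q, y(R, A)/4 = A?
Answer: 1962/71 ≈ 27.634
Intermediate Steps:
y(R, A) = 4*A
h(Q) = 0 (h(Q) = -(Q - Q)/8 = -⅛*0 = 0)
K(I) = -9 + I²/(2*(40 + I)) (K(I) = -9 + (I²/(I + 4*10))/2 = -9 + (I²/(I + 40))/2 = -9 + (I²/(40 + I))/2 = -9 + I²/(2*(40 + I)))
K(3*34) - h(341 + 575) = (-720 + (3*34)² - 54*34)/(2*(40 + 3*34)) - 1*0 = (-720 + 102² - 18*102)/(2*(40 + 102)) + 0 = (½)*(-720 + 10404 - 1836)/142 + 0 = (½)*(1/142)*7848 + 0 = 1962/71 + 0 = 1962/71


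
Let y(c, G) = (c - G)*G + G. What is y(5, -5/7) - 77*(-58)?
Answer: 218599/49 ≈ 4461.2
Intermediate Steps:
y(c, G) = G + G*(c - G) (y(c, G) = G*(c - G) + G = G + G*(c - G))
y(5, -5/7) - 77*(-58) = (-5/7)*(1 + 5 - (-5)/7) - 77*(-58) = (-5*⅐)*(1 + 5 - (-5)/7) + 4466 = -5*(1 + 5 - 1*(-5/7))/7 + 4466 = -5*(1 + 5 + 5/7)/7 + 4466 = -5/7*47/7 + 4466 = -235/49 + 4466 = 218599/49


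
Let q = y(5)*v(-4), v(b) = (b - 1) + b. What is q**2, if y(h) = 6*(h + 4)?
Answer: 236196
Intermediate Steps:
v(b) = -1 + 2*b (v(b) = (-1 + b) + b = -1 + 2*b)
y(h) = 24 + 6*h (y(h) = 6*(4 + h) = 24 + 6*h)
q = -486 (q = (24 + 6*5)*(-1 + 2*(-4)) = (24 + 30)*(-1 - 8) = 54*(-9) = -486)
q**2 = (-486)**2 = 236196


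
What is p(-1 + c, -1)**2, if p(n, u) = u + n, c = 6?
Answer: 16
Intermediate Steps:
p(n, u) = n + u
p(-1 + c, -1)**2 = ((-1 + 6) - 1)**2 = (5 - 1)**2 = 4**2 = 16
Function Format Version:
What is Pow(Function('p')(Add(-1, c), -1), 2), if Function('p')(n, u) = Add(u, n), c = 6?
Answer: 16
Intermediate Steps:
Function('p')(n, u) = Add(n, u)
Pow(Function('p')(Add(-1, c), -1), 2) = Pow(Add(Add(-1, 6), -1), 2) = Pow(Add(5, -1), 2) = Pow(4, 2) = 16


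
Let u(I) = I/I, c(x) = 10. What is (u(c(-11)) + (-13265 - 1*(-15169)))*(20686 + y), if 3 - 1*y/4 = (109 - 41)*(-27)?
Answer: 53420010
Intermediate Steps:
u(I) = 1
y = 7356 (y = 12 - 4*(109 - 41)*(-27) = 12 - 272*(-27) = 12 - 4*(-1836) = 12 + 7344 = 7356)
(u(c(-11)) + (-13265 - 1*(-15169)))*(20686 + y) = (1 + (-13265 - 1*(-15169)))*(20686 + 7356) = (1 + (-13265 + 15169))*28042 = (1 + 1904)*28042 = 1905*28042 = 53420010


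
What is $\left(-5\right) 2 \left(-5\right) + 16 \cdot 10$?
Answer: $210$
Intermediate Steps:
$\left(-5\right) 2 \left(-5\right) + 16 \cdot 10 = \left(-10\right) \left(-5\right) + 160 = 50 + 160 = 210$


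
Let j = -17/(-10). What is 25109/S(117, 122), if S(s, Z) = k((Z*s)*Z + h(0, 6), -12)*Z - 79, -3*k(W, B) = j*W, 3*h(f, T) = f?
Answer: -125545/601954007 ≈ -0.00020856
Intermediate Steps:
j = 17/10 (j = -17*(-⅒) = 17/10 ≈ 1.7000)
h(f, T) = f/3
k(W, B) = -17*W/30
S(s, Z) = -79 - 17*s*Z³/30 (S(s, Z) = (-17*((Z*s)*Z + (⅓)*0)/30)*Z - 79 = (-17*(s*Z² + 0)/30)*Z - 79 = (-17*s*Z²/30)*Z - 79 = -17*s*Z³/30 - 79 = -79 - 17*s*Z³/30)
25109/S(117, 122) = 25109/(-79 - 17/30*117*122³) = 25109/(-79 - 17/30*117*1815848) = 25109/(-79 - 601953612/5) = 25109/(-601954007/5) = 25109*(-5/601954007) = -125545/601954007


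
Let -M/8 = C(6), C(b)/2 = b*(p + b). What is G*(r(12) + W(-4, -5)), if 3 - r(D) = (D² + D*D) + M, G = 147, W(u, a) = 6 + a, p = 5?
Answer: 113484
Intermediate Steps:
C(b) = 2*b*(5 + b) (C(b) = 2*(b*(5 + b)) = 2*b*(5 + b))
M = -1056 (M = -16*6*(5 + 6) = -16*6*11 = -8*132 = -1056)
r(D) = 1059 - 2*D² (r(D) = 3 - ((D² + D*D) - 1056) = 3 - ((D² + D²) - 1056) = 3 - (2*D² - 1056) = 3 - (-1056 + 2*D²) = 3 + (1056 - 2*D²) = 1059 - 2*D²)
G*(r(12) + W(-4, -5)) = 147*((1059 - 2*12²) + (6 - 5)) = 147*((1059 - 2*144) + 1) = 147*((1059 - 288) + 1) = 147*(771 + 1) = 147*772 = 113484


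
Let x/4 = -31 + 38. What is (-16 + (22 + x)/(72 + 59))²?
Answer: 4186116/17161 ≈ 243.93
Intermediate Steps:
x = 28 (x = 4*(-31 + 38) = 4*7 = 28)
(-16 + (22 + x)/(72 + 59))² = (-16 + (22 + 28)/(72 + 59))² = (-16 + 50/131)² = (-2046/131)² = 4186116/17161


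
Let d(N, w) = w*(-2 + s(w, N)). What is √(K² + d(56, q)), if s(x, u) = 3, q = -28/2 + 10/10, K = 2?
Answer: 3*I ≈ 3.0*I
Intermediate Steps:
q = -13 (q = -28*½ + 10*(⅒) = -14 + 1 = -13)
d(N, w) = w (d(N, w) = w*(-2 + 3) = w*1 = w)
√(K² + d(56, q)) = √(2² - 13) = √(4 - 13) = √(-9) = 3*I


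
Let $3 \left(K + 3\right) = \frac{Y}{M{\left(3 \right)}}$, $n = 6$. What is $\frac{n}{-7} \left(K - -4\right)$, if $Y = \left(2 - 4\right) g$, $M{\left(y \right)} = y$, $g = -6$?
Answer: $-2$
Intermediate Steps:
$Y = 12$ ($Y = \left(2 - 4\right) \left(-6\right) = \left(-2\right) \left(-6\right) = 12$)
$K = - \frac{5}{3}$ ($K = -3 + \frac{12 \cdot \frac{1}{3}}{3} = -3 + \frac{1}{3} \cdot 4 = -3 + \frac{4}{3} = - \frac{5}{3} \approx -1.6667$)
$\frac{n}{-7} \left(K - -4\right) = \frac{6}{-7} \left(- \frac{5}{3} - -4\right) = 6 \left(- \frac{1}{7}\right) \left(- \frac{5}{3} + \left(-1 + 5\right)\right) = - \frac{6 \left(- \frac{5}{3} + 4\right)}{7} = \left(- \frac{6}{7}\right) \frac{7}{3} = -2$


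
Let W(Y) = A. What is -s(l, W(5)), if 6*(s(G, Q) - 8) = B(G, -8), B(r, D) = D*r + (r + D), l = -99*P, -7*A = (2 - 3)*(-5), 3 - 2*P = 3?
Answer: -20/3 ≈ -6.6667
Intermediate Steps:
P = 0 (P = 3/2 - 1/2*3 = 3/2 - 3/2 = 0)
A = -5/7 (A = -(2 - 3)*(-5)/7 = -(-1)*(-5)/7 = -1/7*5 = -5/7 ≈ -0.71429)
W(Y) = -5/7
l = 0 (l = -99*0 = 0)
B(r, D) = D + r + D*r (B(r, D) = D*r + (D + r) = D + r + D*r)
s(G, Q) = 20/3 - 7*G/6 (s(G, Q) = 8 + (-8 + G - 8*G)/6 = 8 + (-8 - 7*G)/6 = 8 + (-4/3 - 7*G/6) = 20/3 - 7*G/6)
-s(l, W(5)) = -(20/3 - 7/6*0) = -(20/3 + 0) = -1*20/3 = -20/3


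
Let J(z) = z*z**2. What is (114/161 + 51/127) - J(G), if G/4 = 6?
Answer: -282636639/20447 ≈ -13823.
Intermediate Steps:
G = 24 (G = 4*6 = 24)
J(z) = z**3
(114/161 + 51/127) - J(G) = (114/161 + 51/127) - 1*24**3 = (114*(1/161) + 51*(1/127)) - 1*13824 = (114/161 + 51/127) - 13824 = 22689/20447 - 13824 = -282636639/20447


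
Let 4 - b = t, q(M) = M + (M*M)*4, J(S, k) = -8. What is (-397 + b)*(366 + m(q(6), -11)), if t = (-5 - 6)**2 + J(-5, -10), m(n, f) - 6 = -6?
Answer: -185196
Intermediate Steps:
q(M) = M + 4*M**2 (q(M) = M + M**2*4 = M + 4*M**2)
m(n, f) = 0 (m(n, f) = 6 - 6 = 0)
t = 113 (t = (-5 - 6)**2 - 8 = (-11)**2 - 8 = 121 - 8 = 113)
b = -109 (b = 4 - 1*113 = 4 - 113 = -109)
(-397 + b)*(366 + m(q(6), -11)) = (-397 - 109)*(366 + 0) = -506*366 = -185196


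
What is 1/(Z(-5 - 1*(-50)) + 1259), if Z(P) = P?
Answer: 1/1304 ≈ 0.00076687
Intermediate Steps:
1/(Z(-5 - 1*(-50)) + 1259) = 1/((-5 - 1*(-50)) + 1259) = 1/((-5 + 50) + 1259) = 1/(45 + 1259) = 1/1304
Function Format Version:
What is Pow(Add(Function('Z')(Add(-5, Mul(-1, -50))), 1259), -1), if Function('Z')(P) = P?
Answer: Rational(1, 1304) ≈ 0.00076687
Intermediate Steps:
Pow(Add(Function('Z')(Add(-5, Mul(-1, -50))), 1259), -1) = Pow(Add(Add(-5, Mul(-1, -50)), 1259), -1) = Pow(Add(Add(-5, 50), 1259), -1) = Pow(Add(45, 1259), -1) = Pow(1304, -1) = Rational(1, 1304)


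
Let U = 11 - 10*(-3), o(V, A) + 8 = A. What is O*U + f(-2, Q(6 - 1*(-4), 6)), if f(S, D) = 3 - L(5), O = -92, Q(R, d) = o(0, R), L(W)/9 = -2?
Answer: -3751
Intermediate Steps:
o(V, A) = -8 + A
L(W) = -18 (L(W) = 9*(-2) = -18)
Q(R, d) = -8 + R
f(S, D) = 21 (f(S, D) = 3 - 1*(-18) = 3 + 18 = 21)
U = 41 (U = 11 + 30 = 41)
O*U + f(-2, Q(6 - 1*(-4), 6)) = -92*41 + 21 = -3772 + 21 = -3751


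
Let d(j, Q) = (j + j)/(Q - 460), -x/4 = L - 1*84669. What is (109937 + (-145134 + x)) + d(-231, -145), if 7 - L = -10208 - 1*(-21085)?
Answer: 19082787/55 ≈ 3.4696e+5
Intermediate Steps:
L = -10870 (L = 7 - (-10208 - 1*(-21085)) = 7 - (-10208 + 21085) = 7 - 1*10877 = 7 - 10877 = -10870)
x = 382156 (x = -4*(-10870 - 1*84669) = -4*(-10870 - 84669) = -4*(-95539) = 382156)
d(j, Q) = 2*j/(-460 + Q) (d(j, Q) = (2*j)/(-460 + Q) = 2*j/(-460 + Q))
(109937 + (-145134 + x)) + d(-231, -145) = (109937 + (-145134 + 382156)) + 2*(-231)/(-460 - 145) = (109937 + 237022) + 2*(-231)/(-605) = 346959 + 2*(-231)*(-1/605) = 346959 + 42/55 = 19082787/55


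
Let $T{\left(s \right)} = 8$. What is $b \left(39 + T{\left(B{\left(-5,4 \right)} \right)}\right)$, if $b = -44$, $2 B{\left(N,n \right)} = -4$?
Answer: $-2068$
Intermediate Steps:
$B{\left(N,n \right)} = -2$ ($B{\left(N,n \right)} = \frac{1}{2} \left(-4\right) = -2$)
$b \left(39 + T{\left(B{\left(-5,4 \right)} \right)}\right) = - 44 \left(39 + 8\right) = \left(-44\right) 47 = -2068$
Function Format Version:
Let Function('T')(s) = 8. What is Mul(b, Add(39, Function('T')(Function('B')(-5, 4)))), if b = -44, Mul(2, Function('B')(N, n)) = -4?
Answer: -2068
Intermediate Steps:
Function('B')(N, n) = -2 (Function('B')(N, n) = Mul(Rational(1, 2), -4) = -2)
Mul(b, Add(39, Function('T')(Function('B')(-5, 4)))) = Mul(-44, Add(39, 8)) = Mul(-44, 47) = -2068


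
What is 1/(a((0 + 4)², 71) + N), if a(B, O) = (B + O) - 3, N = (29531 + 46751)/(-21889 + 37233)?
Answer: 7672/682589 ≈ 0.011240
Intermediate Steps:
N = 38141/7672 (N = 76282/15344 = 76282*(1/15344) = 38141/7672 ≈ 4.9715)
a(B, O) = -3 + B + O
1/(a((0 + 4)², 71) + N) = 1/((-3 + (0 + 4)² + 71) + 38141/7672) = 1/((-3 + 4² + 71) + 38141/7672) = 1/((-3 + 16 + 71) + 38141/7672) = 1/(84 + 38141/7672) = 1/(682589/7672) = 7672/682589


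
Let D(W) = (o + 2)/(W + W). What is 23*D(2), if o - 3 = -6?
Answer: -23/4 ≈ -5.7500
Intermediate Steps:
o = -3 (o = 3 - 6 = -3)
D(W) = -1/(2*W) (D(W) = (-3 + 2)/(W + W) = -1/(2*W))
23*D(2) = 23*(-1/2/2) = 23*(-1/2*1/2) = 23*(-1/4) = -23/4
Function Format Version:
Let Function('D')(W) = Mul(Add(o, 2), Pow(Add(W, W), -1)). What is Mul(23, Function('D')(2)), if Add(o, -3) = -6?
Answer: Rational(-23, 4) ≈ -5.7500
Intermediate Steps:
o = -3 (o = Add(3, -6) = -3)
Function('D')(W) = Mul(Rational(-1, 2), Pow(W, -1)) (Function('D')(W) = Mul(Add(-3, 2), Pow(Add(W, W), -1)) = Mul(-1, Pow(Mul(2, W), -1)) = Mul(-1, Mul(Rational(1, 2), Pow(W, -1))) = Mul(Rational(-1, 2), Pow(W, -1)))
Mul(23, Function('D')(2)) = Mul(23, Mul(Rational(-1, 2), Pow(2, -1))) = Mul(23, Mul(Rational(-1, 2), Rational(1, 2))) = Mul(23, Rational(-1, 4)) = Rational(-23, 4)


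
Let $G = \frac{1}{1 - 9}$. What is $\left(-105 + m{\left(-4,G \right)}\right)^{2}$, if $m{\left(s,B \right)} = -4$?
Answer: $11881$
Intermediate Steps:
$G = - \frac{1}{8}$ ($G = \frac{1}{-8} = - \frac{1}{8} \approx -0.125$)
$\left(-105 + m{\left(-4,G \right)}\right)^{2} = \left(-105 - 4\right)^{2} = \left(-109\right)^{2} = 11881$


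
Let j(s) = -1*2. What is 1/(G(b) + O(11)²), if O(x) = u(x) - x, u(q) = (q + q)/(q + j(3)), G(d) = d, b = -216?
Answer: -81/11567 ≈ -0.0070027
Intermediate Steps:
j(s) = -2
u(q) = 2*q/(-2 + q) (u(q) = (q + q)/(q - 2) = (2*q)/(-2 + q) = 2*q/(-2 + q))
O(x) = -x + 2*x/(-2 + x) (O(x) = 2*x/(-2 + x) - x = -x + 2*x/(-2 + x))
1/(G(b) + O(11)²) = 1/(-216 + (11*(4 - 1*11)/(-2 + 11))²) = 1/(-216 + (11*(4 - 11)/9)²) = 1/(-216 + (11*(⅑)*(-7))²) = 1/(-216 + (-77/9)²) = 1/(-216 + 5929/81) = 1/(-11567/81) = -81/11567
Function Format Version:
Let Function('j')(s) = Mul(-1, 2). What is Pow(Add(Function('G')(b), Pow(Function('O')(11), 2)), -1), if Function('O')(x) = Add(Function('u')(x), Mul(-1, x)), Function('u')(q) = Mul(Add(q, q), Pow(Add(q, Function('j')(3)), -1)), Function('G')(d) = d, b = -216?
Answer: Rational(-81, 11567) ≈ -0.0070027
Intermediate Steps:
Function('j')(s) = -2
Function('u')(q) = Mul(2, q, Pow(Add(-2, q), -1)) (Function('u')(q) = Mul(Add(q, q), Pow(Add(q, -2), -1)) = Mul(Mul(2, q), Pow(Add(-2, q), -1)) = Mul(2, q, Pow(Add(-2, q), -1)))
Function('O')(x) = Add(Mul(-1, x), Mul(2, x, Pow(Add(-2, x), -1))) (Function('O')(x) = Add(Mul(2, x, Pow(Add(-2, x), -1)), Mul(-1, x)) = Add(Mul(-1, x), Mul(2, x, Pow(Add(-2, x), -1))))
Pow(Add(Function('G')(b), Pow(Function('O')(11), 2)), -1) = Pow(Add(-216, Pow(Mul(11, Pow(Add(-2, 11), -1), Add(4, Mul(-1, 11))), 2)), -1) = Pow(Add(-216, Pow(Mul(11, Pow(9, -1), Add(4, -11)), 2)), -1) = Pow(Add(-216, Pow(Mul(11, Rational(1, 9), -7), 2)), -1) = Pow(Add(-216, Pow(Rational(-77, 9), 2)), -1) = Pow(Add(-216, Rational(5929, 81)), -1) = Pow(Rational(-11567, 81), -1) = Rational(-81, 11567)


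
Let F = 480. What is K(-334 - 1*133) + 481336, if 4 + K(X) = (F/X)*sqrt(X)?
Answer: 481332 - 480*I*sqrt(467)/467 ≈ 4.8133e+5 - 22.212*I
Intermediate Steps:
K(X) = -4 + 480/sqrt(X) (K(X) = -4 + (480/X)*sqrt(X) = -4 + 480/sqrt(X))
K(-334 - 1*133) + 481336 = (-4 + 480/sqrt(-334 - 1*133)) + 481336 = (-4 + 480/sqrt(-334 - 133)) + 481336 = (-4 + 480/sqrt(-467)) + 481336 = (-4 + 480*(-I*sqrt(467)/467)) + 481336 = (-4 - 480*I*sqrt(467)/467) + 481336 = 481332 - 480*I*sqrt(467)/467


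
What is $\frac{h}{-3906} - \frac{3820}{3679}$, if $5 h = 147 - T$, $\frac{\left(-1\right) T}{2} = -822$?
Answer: $- \frac{23032379}{23950290} \approx -0.96167$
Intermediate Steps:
$T = 1644$ ($T = \left(-2\right) \left(-822\right) = 1644$)
$h = - \frac{1497}{5}$ ($h = \frac{147 - 1644}{5} = \frac{1}{5} \left(-1497\right) = - \frac{1497}{5} \approx -299.4$)
$\frac{h}{-3906} - \frac{3820}{3679} = - \frac{1497}{5 \left(-3906\right)} - \frac{3820}{3679} = \left(- \frac{1497}{5}\right) \left(- \frac{1}{3906}\right) - \frac{3820}{3679} = \frac{499}{6510} - \frac{3820}{3679} = - \frac{23032379}{23950290}$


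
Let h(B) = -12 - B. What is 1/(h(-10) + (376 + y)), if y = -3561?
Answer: -1/3187 ≈ -0.00031377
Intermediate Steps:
1/(h(-10) + (376 + y)) = 1/((-12 - 1*(-10)) + (376 - 3561)) = 1/((-12 + 10) - 3185) = 1/(-2 - 3185) = 1/(-3187) = -1/3187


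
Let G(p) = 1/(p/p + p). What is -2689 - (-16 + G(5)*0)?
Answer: -2673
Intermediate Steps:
G(p) = 1/(1 + p)
-2689 - (-16 + G(5)*0) = -2689 - (-16 + 0/(1 + 5)) = -2689 - (-16 + 0/6) = -2689 - (-16 + (1/6)*0) = -2689 - (-16 + 0) = -2689 - 1*(-16) = -2689 + 16 = -2673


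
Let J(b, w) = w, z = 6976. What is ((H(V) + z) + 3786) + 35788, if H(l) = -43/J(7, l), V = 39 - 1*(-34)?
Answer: 3398107/73 ≈ 46549.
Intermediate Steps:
V = 73 (V = 39 + 34 = 73)
H(l) = -43/l
((H(V) + z) + 3786) + 35788 = ((-43/73 + 6976) + 3786) + 35788 = (509205/73 + 3786) + 35788 = 785583/73 + 35788 = 3398107/73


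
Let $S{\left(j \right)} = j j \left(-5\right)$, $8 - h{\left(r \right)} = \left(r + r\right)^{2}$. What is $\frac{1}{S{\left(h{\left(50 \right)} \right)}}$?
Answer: $- \frac{1}{499200320} \approx -2.0032 \cdot 10^{-9}$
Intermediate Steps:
$h{\left(r \right)} = 8 - 4 r^{2}$ ($h{\left(r \right)} = 8 - \left(r + r\right)^{2} = 8 - \left(2 r\right)^{2} = 8 - 4 r^{2}$)
$S{\left(j \right)} = - 5 j^{2}$ ($S{\left(j \right)} = j^{2} \left(-5\right) = - 5 j^{2}$)
$\frac{1}{S{\left(h{\left(50 \right)} \right)}} = \frac{1}{\left(-5\right) \left(8 - 4 \cdot 50^{2}\right)^{2}} = \frac{1}{\left(-5\right) \left(8 - 10000\right)^{2}} = \frac{1}{\left(-5\right) \left(-9992\right)^{2}} = \frac{1}{\left(-5\right) 99840064} = \frac{1}{-499200320} = - \frac{1}{499200320}$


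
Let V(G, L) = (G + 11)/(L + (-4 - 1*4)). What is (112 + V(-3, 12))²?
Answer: 12996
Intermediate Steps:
V(G, L) = (11 + G)/(-8 + L) (V(G, L) = (11 + G)/(L + (-4 - 4)) = (11 + G)/(L - 8) = (11 + G)/(-8 + L))
(112 + V(-3, 12))² = (112 + (11 - 3)/(-8 + 12))² = (112 + 8/4)² = (112 + (¼)*8)² = (112 + 2)² = 114² = 12996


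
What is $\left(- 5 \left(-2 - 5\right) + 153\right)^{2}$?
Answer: $35344$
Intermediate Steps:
$\left(- 5 \left(-2 - 5\right) + 153\right)^{2} = \left(\left(-5\right) \left(-7\right) + 153\right)^{2} = \left(35 + 153\right)^{2} = 188^{2} = 35344$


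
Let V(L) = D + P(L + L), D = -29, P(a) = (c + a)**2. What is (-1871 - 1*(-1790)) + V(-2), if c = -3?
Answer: -61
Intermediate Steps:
P(a) = (-3 + a)**2
V(L) = -29 + (-3 + 2*L)**2 (V(L) = -29 + (-3 + (L + L))**2 = -29 + (-3 + 2*L)**2)
(-1871 - 1*(-1790)) + V(-2) = (-1871 - 1*(-1790)) + (-29 + (-3 + 2*(-2))**2) = (-1871 + 1790) + (-29 + (-3 - 4)**2) = -81 + (-29 + (-7)**2) = -81 + (-29 + 49) = -81 + 20 = -61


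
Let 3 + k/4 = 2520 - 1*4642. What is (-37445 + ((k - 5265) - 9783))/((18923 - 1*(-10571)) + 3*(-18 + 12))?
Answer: -60993/29476 ≈ -2.0692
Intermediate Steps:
k = -8500 (k = -12 + 4*(2520 - 1*4642) = -12 + 4*(2520 - 4642) = -12 + 4*(-2122) = -12 - 8488 = -8500)
(-37445 + ((k - 5265) - 9783))/((18923 - 1*(-10571)) + 3*(-18 + 12)) = (-37445 + ((-8500 - 5265) - 9783))/((18923 - 1*(-10571)) + 3*(-18 + 12)) = (-37445 + (-13765 - 9783))/((18923 + 10571) + 3*(-6)) = (-37445 - 23548)/(29494 - 18) = -60993/29476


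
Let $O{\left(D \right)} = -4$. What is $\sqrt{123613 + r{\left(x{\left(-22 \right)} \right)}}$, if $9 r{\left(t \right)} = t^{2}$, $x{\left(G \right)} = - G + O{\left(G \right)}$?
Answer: $\sqrt{123649} \approx 351.64$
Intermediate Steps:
$x{\left(G \right)} = -4 - G$ ($x{\left(G \right)} = - G - 4 = -4 - G$)
$r{\left(t \right)} = \frac{t^{2}}{9}$
$\sqrt{123613 + r{\left(x{\left(-22 \right)} \right)}} = \sqrt{123613 + \frac{\left(-4 - -22\right)^{2}}{9}} = \sqrt{123613 + \frac{\left(-4 + 22\right)^{2}}{9}} = \sqrt{123613 + \frac{18^{2}}{9}} = \sqrt{123613 + \frac{1}{9} \cdot 324} = \sqrt{123613 + 36} = \sqrt{123649}$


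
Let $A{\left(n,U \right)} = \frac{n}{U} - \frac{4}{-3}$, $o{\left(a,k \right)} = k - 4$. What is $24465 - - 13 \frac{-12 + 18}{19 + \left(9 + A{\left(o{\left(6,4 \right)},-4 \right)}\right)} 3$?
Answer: $\frac{1076811}{44} \approx 24473.0$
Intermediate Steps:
$o{\left(a,k \right)} = -4 + k$
$A{\left(n,U \right)} = \frac{4}{3} + \frac{n}{U}$ ($A{\left(n,U \right)} = \frac{n}{U} - - \frac{4}{3} = \frac{n}{U} + \frac{4}{3} = \frac{4}{3} + \frac{n}{U}$)
$24465 - - 13 \frac{-12 + 18}{19 + \left(9 + A{\left(o{\left(6,4 \right)},-4 \right)}\right)} 3 = 24465 - - 13 \frac{-12 + 18}{19 + \left(9 + \left(\frac{4}{3} + \frac{-4 + 4}{-4}\right)\right)} 3 = 24465 - - 13 \frac{6}{19 + \left(9 + \left(\frac{4}{3} + 0 \left(- \frac{1}{4}\right)\right)\right)} 3 = 24465 - - 13 \frac{6}{19 + \left(9 + \left(\frac{4}{3} + 0\right)\right)} 3 = 24465 - - 13 \frac{6}{19 + \left(9 + \frac{4}{3}\right)} 3 = 24465 - - 13 \frac{6}{19 + \frac{31}{3}} \cdot 3 = 24465 - - 13 \frac{6}{\frac{88}{3}} \cdot 3 = 24465 - - 13 \cdot 6 \cdot \frac{3}{88} \cdot 3 = 24465 - \left(-13\right) \frac{9}{44} \cdot 3 = 24465 - \left(- \frac{117}{44}\right) 3 = 24465 - - \frac{351}{44} = 24465 + \frac{351}{44} = \frac{1076811}{44}$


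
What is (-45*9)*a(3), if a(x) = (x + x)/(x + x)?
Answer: -405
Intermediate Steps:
a(x) = 1 (a(x) = (2*x)/((2*x)) = (2*x)*(1/(2*x)) = 1)
(-45*9)*a(3) = -45*9*1 = -405*1 = -405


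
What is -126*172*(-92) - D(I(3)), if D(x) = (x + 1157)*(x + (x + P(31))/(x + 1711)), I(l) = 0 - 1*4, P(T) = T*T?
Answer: 1136742277/569 ≈ 1.9978e+6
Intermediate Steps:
P(T) = T²
I(l) = -4 (I(l) = 0 - 4 = -4)
D(x) = (1157 + x)*(x + (961 + x)/(1711 + x)) (D(x) = (x + 1157)*(x + (x + 31²)/(x + 1711)) = (1157 + x)*(x + (x + 961)/(1711 + x)) = (1157 + x)*(x + (961 + x)/(1711 + x)))
-126*172*(-92) - D(I(3)) = -126*172*(-92) - (1111877 + (-4)³ + 2869*(-4)² + 1981745*(-4))/(1711 - 4) = -21672*(-92) - (1111877 - 64 + 2869*16 - 7926980)/1707 = 1993824 - (1111877 - 64 + 45904 - 7926980)/1707 = 1993824 - (-6769263)/1707 = 1993824 - 1*(-2256421/569) = 1993824 + 2256421/569 = 1136742277/569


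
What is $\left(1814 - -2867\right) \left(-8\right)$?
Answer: $-37448$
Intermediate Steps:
$\left(1814 - -2867\right) \left(-8\right) = \left(1814 + 2867\right) \left(-8\right) = 4681 \left(-8\right) = -37448$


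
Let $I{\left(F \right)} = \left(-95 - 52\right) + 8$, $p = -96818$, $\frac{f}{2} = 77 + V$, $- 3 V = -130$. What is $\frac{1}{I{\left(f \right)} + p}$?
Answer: $- \frac{1}{96957} \approx -1.0314 \cdot 10^{-5}$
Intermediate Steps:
$V = \frac{130}{3}$ ($V = \left(- \frac{1}{3}\right) \left(-130\right) = \frac{130}{3} \approx 43.333$)
$f = \frac{722}{3}$ ($f = 2 \left(77 + \frac{130}{3}\right) = 2 \cdot \frac{361}{3} = \frac{722}{3} \approx 240.67$)
$I{\left(F \right)} = -139$ ($I{\left(F \right)} = -147 + 8 = -139$)
$\frac{1}{I{\left(f \right)} + p} = \frac{1}{-139 - 96818} = \frac{1}{-96957} = - \frac{1}{96957}$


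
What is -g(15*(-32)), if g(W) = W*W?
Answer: -230400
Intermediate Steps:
g(W) = W**2
-g(15*(-32)) = -(15*(-32))**2 = -1*(-480)**2 = -1*230400 = -230400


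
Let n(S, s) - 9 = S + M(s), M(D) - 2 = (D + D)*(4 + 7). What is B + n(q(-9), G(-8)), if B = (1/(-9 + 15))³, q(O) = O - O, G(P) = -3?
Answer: -11879/216 ≈ -54.995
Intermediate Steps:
M(D) = 2 + 22*D (M(D) = 2 + (D + D)*(4 + 7) = 2 + (2*D)*11 = 2 + 22*D)
q(O) = 0
B = 1/216 (B = (1/6)³ = (⅙)³ = 1/216 ≈ 0.0046296)
n(S, s) = 11 + S + 22*s (n(S, s) = 9 + (S + (2 + 22*s)) = 9 + (2 + S + 22*s) = 11 + S + 22*s)
B + n(q(-9), G(-8)) = 1/216 + (11 + 0 + 22*(-3)) = 1/216 + (11 + 0 - 66) = 1/216 - 55 = -11879/216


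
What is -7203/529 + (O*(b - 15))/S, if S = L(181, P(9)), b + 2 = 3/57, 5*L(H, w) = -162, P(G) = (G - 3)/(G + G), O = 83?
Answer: 24259718/814131 ≈ 29.798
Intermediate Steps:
P(G) = (-3 + G)/(2*G) (P(G) = (-3 + G)/((2*G)) = (-3 + G)*(1/(2*G)) = (-3 + G)/(2*G))
L(H, w) = -162/5 (L(H, w) = (⅕)*(-162) = -162/5)
b = -37/19 (b = -2 + 3/57 = -2 + 3*(1/57) = -2 + 1/19 = -37/19 ≈ -1.9474)
S = -162/5 ≈ -32.400
-7203/529 + (O*(b - 15))/S = -7203/529 + (83*(-37/19 - 15))/(-162/5) = -7203*1/529 + (83*(-322/19))*(-5/162) = -7203/529 - 26726/19*(-5/162) = -7203/529 + 66815/1539 = 24259718/814131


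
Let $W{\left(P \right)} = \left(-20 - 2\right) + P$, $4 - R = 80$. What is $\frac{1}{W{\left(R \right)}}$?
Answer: $- \frac{1}{98} \approx -0.010204$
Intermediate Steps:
$R = -76$ ($R = 4 - 80 = -76$)
$W{\left(P \right)} = -22 + P$
$\frac{1}{W{\left(R \right)}} = \frac{1}{-22 - 76} = \frac{1}{-98} = - \frac{1}{98}$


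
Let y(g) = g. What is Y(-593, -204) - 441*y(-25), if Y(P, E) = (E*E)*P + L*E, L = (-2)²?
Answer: -24668079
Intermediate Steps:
L = 4
Y(P, E) = 4*E + P*E² (Y(P, E) = (E*E)*P + 4*E = E²*P + 4*E = P*E² + 4*E = 4*E + P*E²)
Y(-593, -204) - 441*y(-25) = -204*(4 - 204*(-593)) - 441*(-25) = -204*(4 + 120972) + 11025 = -204*120976 + 11025 = -24679104 + 11025 = -24668079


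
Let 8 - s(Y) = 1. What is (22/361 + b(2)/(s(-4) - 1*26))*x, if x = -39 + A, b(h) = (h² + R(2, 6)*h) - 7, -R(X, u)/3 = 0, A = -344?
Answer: -30257/361 ≈ -83.814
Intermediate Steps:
R(X, u) = 0 (R(X, u) = -3*0 = 0)
s(Y) = 7 (s(Y) = 8 - 1*1 = 8 - 1 = 7)
b(h) = -7 + h² (b(h) = (h² + 0*h) - 7 = (h² + 0) - 7 = h² - 7 = -7 + h²)
x = -383 (x = -39 - 344 = -383)
(22/361 + b(2)/(s(-4) - 1*26))*x = (22/361 + (-7 + 2²)/(7 - 1*26))*(-383) = (22*(1/361) + (-7 + 4)/(7 - 26))*(-383) = (22/361 - 3/(-19))*(-383) = (22/361 - 3*(-1/19))*(-383) = (22/361 + 3/19)*(-383) = (79/361)*(-383) = -30257/361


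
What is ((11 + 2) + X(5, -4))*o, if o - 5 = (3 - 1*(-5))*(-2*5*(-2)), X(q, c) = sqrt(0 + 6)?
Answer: 2145 + 165*sqrt(6) ≈ 2549.2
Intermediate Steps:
X(q, c) = sqrt(6)
o = 165 (o = 5 + (3 - 1*(-5))*(-2*5*(-2)) = 5 + (3 + 5)*(-10*(-2)) = 5 + 8*20 = 5 + 160 = 165)
((11 + 2) + X(5, -4))*o = ((11 + 2) + sqrt(6))*165 = (13 + sqrt(6))*165 = 2145 + 165*sqrt(6)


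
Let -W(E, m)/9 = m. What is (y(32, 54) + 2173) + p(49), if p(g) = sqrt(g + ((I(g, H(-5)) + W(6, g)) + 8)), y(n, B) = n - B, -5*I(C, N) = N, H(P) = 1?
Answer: 2151 + I*sqrt(9605)/5 ≈ 2151.0 + 19.601*I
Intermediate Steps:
I(C, N) = -N/5
W(E, m) = -9*m
p(g) = sqrt(39/5 - 8*g) (p(g) = sqrt(g + ((-1/5*1 - 9*g) + 8)) = sqrt(g + ((-1/5 - 9*g) + 8)) = sqrt(g + (39/5 - 9*g)) = sqrt(39/5 - 8*g))
(y(32, 54) + 2173) + p(49) = ((32 - 1*54) + 2173) + sqrt(195 - 200*49)/5 = ((32 - 54) + 2173) + sqrt(195 - 9800)/5 = (-22 + 2173) + sqrt(-9605)/5 = 2151 + (I*sqrt(9605))/5 = 2151 + I*sqrt(9605)/5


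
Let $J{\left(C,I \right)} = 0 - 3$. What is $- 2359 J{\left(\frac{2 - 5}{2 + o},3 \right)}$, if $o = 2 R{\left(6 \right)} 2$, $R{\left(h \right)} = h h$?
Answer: $7077$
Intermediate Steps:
$R{\left(h \right)} = h^{2}$
$o = 144$ ($o = 2 \cdot 6^{2} \cdot 2 = 2 \cdot 36 \cdot 2 = 72 \cdot 2 = 144$)
$J{\left(C,I \right)} = -3$ ($J{\left(C,I \right)} = 0 - 3 = -3$)
$- 2359 J{\left(\frac{2 - 5}{2 + o},3 \right)} = \left(-2359\right) \left(-3\right) = 7077$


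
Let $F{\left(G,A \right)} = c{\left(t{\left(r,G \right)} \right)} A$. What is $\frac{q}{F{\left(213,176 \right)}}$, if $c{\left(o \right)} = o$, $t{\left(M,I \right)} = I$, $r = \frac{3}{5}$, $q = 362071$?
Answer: $\frac{362071}{37488} \approx 9.6583$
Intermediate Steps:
$r = \frac{3}{5}$ ($r = 3 \cdot \frac{1}{5} = \frac{3}{5} \approx 0.6$)
$F{\left(G,A \right)} = A G$ ($F{\left(G,A \right)} = G A = A G$)
$\frac{q}{F{\left(213,176 \right)}} = \frac{362071}{176 \cdot 213} = \frac{362071}{37488}$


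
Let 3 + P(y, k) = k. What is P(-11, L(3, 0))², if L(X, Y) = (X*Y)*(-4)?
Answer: 9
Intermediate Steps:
L(X, Y) = -4*X*Y
P(y, k) = -3 + k
P(-11, L(3, 0))² = (-3 - 4*3*0)² = (-3 + 0)² = (-3)² = 9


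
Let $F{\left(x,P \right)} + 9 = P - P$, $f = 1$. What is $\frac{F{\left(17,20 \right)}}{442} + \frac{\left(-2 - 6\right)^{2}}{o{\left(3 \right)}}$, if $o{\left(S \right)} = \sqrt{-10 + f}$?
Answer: $- \frac{9}{442} - \frac{64 i}{3} \approx -0.020362 - 21.333 i$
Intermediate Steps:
$o{\left(S \right)} = 3 i$ ($o{\left(S \right)} = \sqrt{-10 + 1} = \sqrt{-9} = 3 i$)
$F{\left(x,P \right)} = -9$ ($F{\left(x,P \right)} = -9 + \left(P - P\right) = -9 + 0 = -9$)
$\frac{F{\left(17,20 \right)}}{442} + \frac{\left(-2 - 6\right)^{2}}{o{\left(3 \right)}} = - \frac{9}{442} + \frac{\left(-2 - 6\right)^{2}}{3 i} = \left(-9\right) \frac{1}{442} + \left(-8\right)^{2} \left(- \frac{i}{3}\right) = - \frac{9}{442} + 64 \left(- \frac{i}{3}\right) = - \frac{9}{442} - \frac{64 i}{3}$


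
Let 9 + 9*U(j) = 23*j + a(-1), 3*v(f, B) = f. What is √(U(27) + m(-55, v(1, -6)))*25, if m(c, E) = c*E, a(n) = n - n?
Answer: 25*√447/3 ≈ 176.19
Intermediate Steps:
v(f, B) = f/3
a(n) = 0
U(j) = -1 + 23*j/9 (U(j) = -1 + (23*j + 0)/9 = -1 + (23*j)/9 = -1 + 23*j/9)
m(c, E) = E*c
√(U(27) + m(-55, v(1, -6)))*25 = √((-1 + (23/9)*27) + ((⅓)*1)*(-55))*25 = √((-1 + 69) + (⅓)*(-55))*25 = √(68 - 55/3)*25 = √(149/3)*25 = (√447/3)*25 = 25*√447/3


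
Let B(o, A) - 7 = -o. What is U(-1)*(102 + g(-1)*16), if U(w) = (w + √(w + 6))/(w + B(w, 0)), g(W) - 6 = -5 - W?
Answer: -134/7 + 134*√5/7 ≈ 23.662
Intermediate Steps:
g(W) = 1 - W (g(W) = 6 + (-5 - W) = 1 - W)
B(o, A) = 7 - o
U(w) = w/7 + √(6 + w)/7 (U(w) = (w + √(w + 6))/(w + (7 - w)) = (w + √(6 + w))/7 = (w + √(6 + w))*(⅐) = w/7 + √(6 + w)/7)
U(-1)*(102 + g(-1)*16) = ((⅐)*(-1) + √(6 - 1)/7)*(102 + (1 - 1*(-1))*16) = (-⅐ + √5/7)*(102 + (1 + 1)*16) = (-⅐ + √5/7)*(102 + 2*16) = (-⅐ + √5/7)*(102 + 32) = (-⅐ + √5/7)*134 = -134/7 + 134*√5/7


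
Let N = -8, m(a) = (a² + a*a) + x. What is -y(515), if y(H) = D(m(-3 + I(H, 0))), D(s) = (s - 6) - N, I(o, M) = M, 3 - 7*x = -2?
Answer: -145/7 ≈ -20.714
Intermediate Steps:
x = 5/7 (x = 3/7 - ⅐*(-2) = 3/7 + 2/7 = 5/7 ≈ 0.71429)
m(a) = 5/7 + 2*a² (m(a) = (a² + a*a) + 5/7 = (a² + a²) + 5/7 = 2*a² + 5/7 = 5/7 + 2*a²)
D(s) = 2 + s (D(s) = (s - 6) - 1*(-8) = (-6 + s) + 8 = 2 + s)
y(H) = 145/7 (y(H) = 2 + (5/7 + 2*(-3 + 0)²) = 2 + (5/7 + 2*(-3)²) = 2 + (5/7 + 2*9) = 2 + (5/7 + 18) = 2 + 131/7 = 145/7)
-y(515) = -1*145/7 = -145/7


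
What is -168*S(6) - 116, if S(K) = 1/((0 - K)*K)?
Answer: -334/3 ≈ -111.33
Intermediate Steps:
S(K) = -1/K² (S(K) = 1/((-K)*K) = 1/(-K²) = -1/K²)
-168*S(6) - 116 = -(-168)/6² - 116 = -(-168)/36 - 116 = -168*(-1/36) - 116 = 14/3 - 116 = -334/3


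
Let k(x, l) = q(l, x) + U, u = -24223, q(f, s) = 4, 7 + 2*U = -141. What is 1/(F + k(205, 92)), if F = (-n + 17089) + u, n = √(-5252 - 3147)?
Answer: I/(√8399 - 7204*I) ≈ -0.00013879 + 1.7656e-6*I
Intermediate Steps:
U = -74 (U = -7/2 + (½)*(-141) = -7/2 - 141/2 = -74)
n = I*√8399 (n = √(-8399) = I*√8399 ≈ 91.646*I)
k(x, l) = -70 (k(x, l) = 4 - 74 = -70)
F = -7134 - I*√8399 (F = (-I*√8399 + 17089) - 24223 = (17089 - I*√8399) - 24223 = -7134 - I*√8399 ≈ -7134.0 - 91.646*I)
1/(F + k(205, 92)) = 1/((-7134 - I*√8399) - 70) = 1/(-7204 - I*√8399)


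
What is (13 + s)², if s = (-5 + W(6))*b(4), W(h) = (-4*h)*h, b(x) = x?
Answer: 339889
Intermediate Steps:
W(h) = -4*h²
s = -596 (s = (-5 - 4*6²)*4 = (-5 - 4*36)*4 = (-5 - 144)*4 = -149*4 = -596)
(13 + s)² = (13 - 596)² = (-583)² = 339889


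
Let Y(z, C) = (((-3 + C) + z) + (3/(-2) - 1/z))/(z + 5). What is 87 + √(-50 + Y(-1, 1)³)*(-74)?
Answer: 87 - 37*I*√51886/16 ≈ 87.0 - 526.75*I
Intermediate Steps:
Y(z, C) = (-9/2 + C + z - 1/z)/(5 + z) (Y(z, C) = ((-3 + C + z) + (3*(-½) - 1/z))/(5 + z) = ((-3 + C + z) + (-3/2 - 1/z))/(5 + z) = (-9/2 + C + z - 1/z)/(5 + z))
87 + √(-50 + Y(-1, 1)³)*(-74) = 87 + √(-50 + ((-1 + (-1)² - 9/2*(-1) + 1*(-1))/((-1)*(5 - 1)))³)*(-74) = 87 + √(-50 + (-1*(-1 + 1 + 9/2 - 1)/4)³)*(-74) = 87 + √(-50 + (-1*¼*7/2)³)*(-74) = 87 + √(-50 + (-7/8)³)*(-74) = 87 + √(-50 - 343/512)*(-74) = 87 + √(-25943/512)*(-74) = 87 + (I*√51886/32)*(-74) = 87 - 37*I*√51886/16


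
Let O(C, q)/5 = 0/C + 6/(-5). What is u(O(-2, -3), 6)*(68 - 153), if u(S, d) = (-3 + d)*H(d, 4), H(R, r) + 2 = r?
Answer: -510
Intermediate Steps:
H(R, r) = -2 + r
O(C, q) = -6 (O(C, q) = 5*(0/C + 6/(-5)) = 5*(0 + 6*(-1/5)) = 5*(0 - 6/5) = 5*(-6/5) = -6)
u(S, d) = -6 + 2*d (u(S, d) = (-3 + d)*(-2 + 4) = (-3 + d)*2 = -6 + 2*d)
u(O(-2, -3), 6)*(68 - 153) = (-6 + 2*6)*(68 - 153) = (-6 + 12)*(-85) = 6*(-85) = -510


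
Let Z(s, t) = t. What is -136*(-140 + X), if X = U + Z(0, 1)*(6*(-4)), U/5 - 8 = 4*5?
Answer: 3264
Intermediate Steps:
U = 140 (U = 40 + 5*(4*5) = 40 + 5*20 = 40 + 100 = 140)
X = 116 (X = 140 + 1*(6*(-4)) = 140 + 1*(-24) = 140 - 24 = 116)
-136*(-140 + X) = -136*(-140 + 116) = -136*(-24) = 3264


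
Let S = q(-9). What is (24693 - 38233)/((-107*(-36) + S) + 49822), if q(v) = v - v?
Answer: -6770/26837 ≈ -0.25226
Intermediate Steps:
q(v) = 0
S = 0
(24693 - 38233)/((-107*(-36) + S) + 49822) = (24693 - 38233)/((-107*(-36) + 0) + 49822) = -13540/((3852 + 0) + 49822) = -13540/(3852 + 49822) = -13540/53674 = -13540*1/53674 = -6770/26837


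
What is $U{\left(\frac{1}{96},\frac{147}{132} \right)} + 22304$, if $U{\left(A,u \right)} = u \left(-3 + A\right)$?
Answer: $\frac{94198033}{4224} \approx 22301.0$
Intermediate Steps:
$U{\left(\frac{1}{96},\frac{147}{132} \right)} + 22304 = \frac{147}{132} \left(-3 + \frac{1}{96}\right) + 22304 = 147 \cdot \frac{1}{132} \left(-3 + \frac{1}{96}\right) + 22304 = \frac{49}{44} \left(- \frac{287}{96}\right) + 22304 = - \frac{14063}{4224} + 22304 = \frac{94198033}{4224}$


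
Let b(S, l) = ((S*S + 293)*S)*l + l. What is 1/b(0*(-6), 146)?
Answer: 1/146 ≈ 0.0068493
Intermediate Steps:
b(S, l) = l + S*l*(293 + S**2) (b(S, l) = ((S**2 + 293)*S)*l + l = ((293 + S**2)*S)*l + l = (S*(293 + S**2))*l + l = S*l*(293 + S**2) + l = l + S*l*(293 + S**2))
1/b(0*(-6), 146) = 1/(146*(1 + (0*(-6))**3 + 293*(0*(-6)))) = 1/(146*(1 + 0**3 + 293*0)) = 1/(146*(1 + 0 + 0)) = 1/(146*1) = 1/146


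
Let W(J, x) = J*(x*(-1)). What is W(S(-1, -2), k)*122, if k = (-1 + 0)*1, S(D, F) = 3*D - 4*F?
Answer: 610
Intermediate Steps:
S(D, F) = -4*F + 3*D
k = -1 (k = -1*1 = -1)
W(J, x) = -J*x (W(J, x) = J*(-x) = -J*x)
W(S(-1, -2), k)*122 = -1*(-4*(-2) + 3*(-1))*(-1)*122 = -1*(8 - 3)*(-1)*122 = -1*5*(-1)*122 = 5*122 = 610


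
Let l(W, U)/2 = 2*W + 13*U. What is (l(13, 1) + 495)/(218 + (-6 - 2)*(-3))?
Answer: 573/242 ≈ 2.3678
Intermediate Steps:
l(W, U) = 4*W + 26*U (l(W, U) = 2*(2*W + 13*U) = 4*W + 26*U)
(l(13, 1) + 495)/(218 + (-6 - 2)*(-3)) = ((4*13 + 26*1) + 495)/(218 + (-6 - 2)*(-3)) = ((52 + 26) + 495)/(218 - 8*(-3)) = (78 + 495)/(218 + 24) = 573/242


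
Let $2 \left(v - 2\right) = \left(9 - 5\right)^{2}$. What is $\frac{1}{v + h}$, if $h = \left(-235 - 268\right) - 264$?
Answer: $- \frac{1}{757} \approx -0.001321$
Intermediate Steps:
$h = -767$ ($h = -503 - 264 = -767$)
$v = 10$ ($v = 2 + \frac{\left(9 - 5\right)^{2}}{2} = 2 + \frac{4^{2}}{2} = 2 + \frac{1}{2} \cdot 16 = 2 + 8 = 10$)
$\frac{1}{v + h} = \frac{1}{10 - 767} = \frac{1}{-757} = - \frac{1}{757}$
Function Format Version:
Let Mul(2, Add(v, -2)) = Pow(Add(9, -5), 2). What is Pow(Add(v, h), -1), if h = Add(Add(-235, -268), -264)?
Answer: Rational(-1, 757) ≈ -0.0013210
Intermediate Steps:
h = -767 (h = Add(-503, -264) = -767)
v = 10 (v = Add(2, Mul(Rational(1, 2), Pow(Add(9, -5), 2))) = Add(2, Mul(Rational(1, 2), Pow(4, 2))) = Add(2, Mul(Rational(1, 2), 16)) = Add(2, 8) = 10)
Pow(Add(v, h), -1) = Pow(Add(10, -767), -1) = Pow(-757, -1) = Rational(-1, 757)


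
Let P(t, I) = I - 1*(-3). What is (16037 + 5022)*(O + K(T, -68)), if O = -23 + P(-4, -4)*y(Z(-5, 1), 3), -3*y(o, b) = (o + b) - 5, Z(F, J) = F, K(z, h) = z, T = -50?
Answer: -4759334/3 ≈ -1.5864e+6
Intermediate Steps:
P(t, I) = 3 + I (P(t, I) = I + 3 = 3 + I)
y(o, b) = 5/3 - b/3 - o/3 (y(o, b) = -((o + b) - 5)/3 = -((b + o) - 5)/3 = -(-5 + b + o)/3 = 5/3 - b/3 - o/3)
O = -76/3 (O = -23 + (3 - 4)*(5/3 - ⅓*3 - ⅓*(-5)) = -23 - (5/3 - 1 + 5/3) = -23 - 1*7/3 = -23 - 7/3 = -76/3 ≈ -25.333)
(16037 + 5022)*(O + K(T, -68)) = (16037 + 5022)*(-76/3 - 50) = 21059*(-226/3) = -4759334/3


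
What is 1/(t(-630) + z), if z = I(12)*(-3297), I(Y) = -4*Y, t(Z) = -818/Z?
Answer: 315/49851049 ≈ 6.3188e-6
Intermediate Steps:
z = 158256 (z = -4*12*(-3297) = -48*(-3297) = 158256)
1/(t(-630) + z) = 1/(-818/(-630) + 158256) = 1/(-818*(-1/630) + 158256) = 1/(409/315 + 158256) = 1/(49851049/315) = 315/49851049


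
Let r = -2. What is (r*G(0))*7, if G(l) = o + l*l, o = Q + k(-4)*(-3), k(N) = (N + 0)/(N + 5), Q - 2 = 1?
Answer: -210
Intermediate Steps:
Q = 3 (Q = 2 + 1 = 3)
k(N) = N/(5 + N)
o = 15 (o = 3 - 4/(5 - 4)*(-3) = 3 - 4/1*(-3) = 3 - 4*1*(-3) = 3 - 4*(-3) = 3 + 12 = 15)
G(l) = 15 + l² (G(l) = 15 + l*l = 15 + l²)
(r*G(0))*7 = -2*(15 + 0²)*7 = -2*(15 + 0)*7 = -2*15*7 = -30*7 = -210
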